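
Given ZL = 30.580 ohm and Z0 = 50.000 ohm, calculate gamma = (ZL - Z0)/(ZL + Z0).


gamma = (30.580 - 50.000) / (30.580 + 50.000) = -0.2410

-0.2410


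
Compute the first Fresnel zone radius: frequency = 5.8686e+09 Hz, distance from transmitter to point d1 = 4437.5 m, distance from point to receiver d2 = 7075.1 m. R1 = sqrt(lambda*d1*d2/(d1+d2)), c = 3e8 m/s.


lambda = c / f = 3.0000e+08 / 5.8686e+09 = 0.05111952 m
R1 = sqrt(0.05111952 * 4437.5 * 7075.1 / (4437.5 + 7075.1)) = 11.81 m

11.81 m


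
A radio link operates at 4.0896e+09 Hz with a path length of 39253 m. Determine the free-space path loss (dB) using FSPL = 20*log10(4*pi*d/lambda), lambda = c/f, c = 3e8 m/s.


lambda = c / f = 3.0000e+08 / 4.0896e+09 = 0.07335681 m
FSPL = 20 * log10(4*pi*39253/0.07335681) = 136.6 dB

136.6 dB


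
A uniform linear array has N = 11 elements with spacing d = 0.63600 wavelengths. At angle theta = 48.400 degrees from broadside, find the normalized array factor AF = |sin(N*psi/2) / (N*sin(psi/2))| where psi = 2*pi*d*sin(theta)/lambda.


psi = 2*pi*0.63600*sin(48.400 deg) = 2.988280 rad
AF = |sin(11*2.988280/2) / (11*sin(2.988280/2))| = 0.06064

0.06064


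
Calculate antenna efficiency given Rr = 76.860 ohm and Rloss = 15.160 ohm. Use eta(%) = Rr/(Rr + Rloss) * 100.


eta = 76.860 / (76.860 + 15.160) * 100 = 83.53%

83.53%


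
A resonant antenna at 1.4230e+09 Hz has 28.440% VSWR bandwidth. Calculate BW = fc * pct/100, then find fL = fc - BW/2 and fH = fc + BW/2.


BW = 1.4230e+09 * 28.440/100 = 4.047012e+08 Hz
fL = 1.4230e+09 - 4.047012e+08/2 = 1.221e+09 Hz
fH = 1.4230e+09 + 4.047012e+08/2 = 1.625e+09 Hz

BW=4.047e+08 Hz, fL=1.221e+09 Hz, fH=1.625e+09 Hz


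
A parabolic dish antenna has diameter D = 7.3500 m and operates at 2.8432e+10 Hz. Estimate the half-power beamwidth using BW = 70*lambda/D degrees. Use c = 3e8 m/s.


lambda = c / f = 3.0000e+08 / 2.8432e+10 = 0.01055149 m
BW = 70 * 0.01055149 / 7.3500 = 0.1005 deg

0.1005 deg


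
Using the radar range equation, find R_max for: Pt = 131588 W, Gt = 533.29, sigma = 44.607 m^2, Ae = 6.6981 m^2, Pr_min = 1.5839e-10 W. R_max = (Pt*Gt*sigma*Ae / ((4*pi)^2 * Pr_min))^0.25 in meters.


R^4 = 131588*533.29*44.607*6.6981 / ((4*pi)^2 * 1.5839e-10) = 8.382757e+17
R_max = 8.382757e+17^0.25 = 30258 m

30258 m


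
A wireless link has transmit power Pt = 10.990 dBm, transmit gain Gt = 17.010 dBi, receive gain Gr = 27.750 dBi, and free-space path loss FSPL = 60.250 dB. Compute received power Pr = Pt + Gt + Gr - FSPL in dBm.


Pr = 10.990 + 17.010 + 27.750 - 60.250 = -4.50 dBm

-4.50 dBm


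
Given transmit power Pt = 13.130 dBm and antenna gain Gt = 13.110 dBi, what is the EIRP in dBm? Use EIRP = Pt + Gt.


EIRP = Pt + Gt = 13.130 + 13.110 = 26.24 dBm

26.24 dBm


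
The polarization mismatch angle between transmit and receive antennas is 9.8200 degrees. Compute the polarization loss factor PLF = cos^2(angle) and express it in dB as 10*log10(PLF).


PLF_linear = cos^2(9.8200 deg) = 0.9709115
PLF_dB = 10 * log10(0.9709115) = -0.1282 dB

-0.1282 dB


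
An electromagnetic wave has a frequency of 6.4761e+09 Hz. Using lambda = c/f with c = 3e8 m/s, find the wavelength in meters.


lambda = c / f = 3.0000e+08 / 6.4761e+09 = 0.04632 m

0.04632 m


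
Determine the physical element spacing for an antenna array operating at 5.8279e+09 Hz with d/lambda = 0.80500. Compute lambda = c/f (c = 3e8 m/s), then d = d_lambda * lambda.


lambda = c / f = 3.0000e+08 / 5.8279e+09 = 0.05147652 m
d = 0.80500 * 0.05147652 = 0.04144 m

0.04144 m


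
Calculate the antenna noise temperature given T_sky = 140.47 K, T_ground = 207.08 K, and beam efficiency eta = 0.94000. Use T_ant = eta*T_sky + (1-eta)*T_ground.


T_ant = 0.94000 * 140.47 + (1 - 0.94000) * 207.08 = 144.5 K

144.5 K


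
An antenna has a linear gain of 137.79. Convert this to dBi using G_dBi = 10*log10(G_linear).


G_dBi = 10 * log10(137.79) = 21.39 dBi

21.39 dBi


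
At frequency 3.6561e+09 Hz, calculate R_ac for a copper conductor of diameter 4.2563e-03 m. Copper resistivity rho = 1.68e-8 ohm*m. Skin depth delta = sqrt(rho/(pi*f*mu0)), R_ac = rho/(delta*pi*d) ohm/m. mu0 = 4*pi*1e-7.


delta = sqrt(1.68e-8 / (pi * 3.6561e+09 * 4*pi*1e-7)) = 1.078862e-06 m
R_ac = 1.68e-8 / (1.078862e-06 * pi * 4.2563e-03) = 1.165 ohm/m

1.165 ohm/m


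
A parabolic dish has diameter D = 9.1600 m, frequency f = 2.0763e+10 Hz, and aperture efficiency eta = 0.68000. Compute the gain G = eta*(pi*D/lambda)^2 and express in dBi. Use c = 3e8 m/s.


lambda = c / f = 3.0000e+08 / 2.0763e+10 = 0.01444878 m
G_linear = 0.68000 * (pi * 9.1600 / 0.01444878)^2 = 2.697350e+06
G_dBi = 10 * log10(2.697350e+06) = 64.31 dBi

64.31 dBi


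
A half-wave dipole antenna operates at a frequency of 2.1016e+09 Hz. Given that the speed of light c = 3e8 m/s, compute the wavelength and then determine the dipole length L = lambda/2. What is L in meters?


lambda = c / f = 3.0000e+08 / 2.1016e+09 = 0.1427484 m
L = lambda / 2 = 0.1427484 / 2 = 0.07137 m

0.07137 m


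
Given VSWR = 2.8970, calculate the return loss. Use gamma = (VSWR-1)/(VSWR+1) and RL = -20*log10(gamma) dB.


gamma = (2.8970 - 1) / (2.8970 + 1) = 0.4867847
RL = -20 * log10(0.4867847) = 6.253 dB

6.253 dB


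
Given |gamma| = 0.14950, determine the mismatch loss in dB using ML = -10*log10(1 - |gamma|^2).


ML = -10 * log10(1 - 0.14950^2) = -10 * log10(0.97764975) = 0.09817 dB

0.09817 dB


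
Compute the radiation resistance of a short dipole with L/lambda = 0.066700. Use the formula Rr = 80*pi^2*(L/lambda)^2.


Rr = 80 * pi^2 * (0.066700)^2 = 80 * 9.869604 * 4.448890e-03 = 3.513 ohm

3.513 ohm


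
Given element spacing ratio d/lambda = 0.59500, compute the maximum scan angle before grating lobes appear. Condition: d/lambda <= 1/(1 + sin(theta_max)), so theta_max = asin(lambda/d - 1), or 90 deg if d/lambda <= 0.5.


lambda/d - 1 = 1/0.59500 - 1 = 0.6806723
theta_max = asin(0.6806723) = 42.90 deg

42.90 deg


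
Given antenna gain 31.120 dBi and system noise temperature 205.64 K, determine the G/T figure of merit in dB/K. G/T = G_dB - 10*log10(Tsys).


G/T = 31.120 - 10*log10(205.64) = 31.120 - 23.13108 = 7.989 dB/K

7.989 dB/K


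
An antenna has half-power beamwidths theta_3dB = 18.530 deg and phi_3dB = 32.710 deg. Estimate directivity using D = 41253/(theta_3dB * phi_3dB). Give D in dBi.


D_linear = 41253 / (18.530 * 32.710) = 68.06120
D_dBi = 10 * log10(68.06120) = 18.33 dBi

18.33 dBi


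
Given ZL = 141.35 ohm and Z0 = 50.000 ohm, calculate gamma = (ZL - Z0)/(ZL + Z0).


gamma = (141.35 - 50.000) / (141.35 + 50.000) = 0.4774

0.4774


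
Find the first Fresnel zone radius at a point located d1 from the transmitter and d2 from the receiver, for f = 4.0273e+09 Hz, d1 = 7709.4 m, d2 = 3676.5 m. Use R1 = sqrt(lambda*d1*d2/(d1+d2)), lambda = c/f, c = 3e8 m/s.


lambda = c / f = 3.0000e+08 / 4.0273e+09 = 0.07449159 m
R1 = sqrt(0.07449159 * 7709.4 * 3676.5 / (7709.4 + 3676.5)) = 13.62 m

13.62 m


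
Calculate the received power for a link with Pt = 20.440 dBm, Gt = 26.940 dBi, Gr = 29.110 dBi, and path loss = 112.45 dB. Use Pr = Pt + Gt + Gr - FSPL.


Pr = 20.440 + 26.940 + 29.110 - 112.45 = -35.96 dBm

-35.96 dBm


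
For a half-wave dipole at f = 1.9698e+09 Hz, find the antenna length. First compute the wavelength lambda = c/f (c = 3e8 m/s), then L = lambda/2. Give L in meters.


lambda = c / f = 3.0000e+08 / 1.9698e+09 = 0.1522997 m
L = lambda / 2 = 0.1522997 / 2 = 0.07615 m

0.07615 m


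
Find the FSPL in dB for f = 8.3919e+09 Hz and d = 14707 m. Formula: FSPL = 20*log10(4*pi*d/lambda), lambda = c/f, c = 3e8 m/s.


lambda = c / f = 3.0000e+08 / 8.3919e+09 = 0.03574876 m
FSPL = 20 * log10(4*pi*14707/0.03574876) = 134.3 dB

134.3 dB


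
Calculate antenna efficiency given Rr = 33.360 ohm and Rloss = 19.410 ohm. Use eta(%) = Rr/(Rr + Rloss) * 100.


eta = 33.360 / (33.360 + 19.410) * 100 = 63.22%

63.22%


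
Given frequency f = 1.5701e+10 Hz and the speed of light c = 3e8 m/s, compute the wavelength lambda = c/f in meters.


lambda = c / f = 3.0000e+08 / 1.5701e+10 = 0.01911 m

0.01911 m


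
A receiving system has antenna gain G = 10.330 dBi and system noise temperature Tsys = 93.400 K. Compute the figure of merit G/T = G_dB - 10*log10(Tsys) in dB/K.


G/T = 10.330 - 10*log10(93.400) = 10.330 - 19.70347 = -9.373 dB/K

-9.373 dB/K


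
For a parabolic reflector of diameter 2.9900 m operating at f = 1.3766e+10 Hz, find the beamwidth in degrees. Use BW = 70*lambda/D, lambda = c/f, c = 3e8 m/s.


lambda = c / f = 3.0000e+08 / 1.3766e+10 = 0.02179282 m
BW = 70 * 0.02179282 / 2.9900 = 0.5102 deg

0.5102 deg


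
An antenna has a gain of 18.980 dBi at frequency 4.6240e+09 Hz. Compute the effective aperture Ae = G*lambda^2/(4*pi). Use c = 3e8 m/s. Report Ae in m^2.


lambda = c / f = 3.0000e+08 / 4.6240e+09 = 0.06487889 m
G_linear = 10^(18.980/10) = 79.06786
Ae = G_linear * lambda^2 / (4*pi) = 79.06786 * 0.06487889^2 / (4*pi) = 0.02648 m^2

0.02648 m^2


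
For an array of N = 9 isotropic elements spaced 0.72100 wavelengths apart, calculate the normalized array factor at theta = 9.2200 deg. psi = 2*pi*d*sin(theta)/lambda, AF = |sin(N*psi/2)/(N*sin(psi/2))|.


psi = 2*pi*0.72100*sin(9.2200 deg) = 0.7258510 rad
AF = |sin(9*0.7258510/2) / (9*sin(0.7258510/2))| = 0.03894

0.03894


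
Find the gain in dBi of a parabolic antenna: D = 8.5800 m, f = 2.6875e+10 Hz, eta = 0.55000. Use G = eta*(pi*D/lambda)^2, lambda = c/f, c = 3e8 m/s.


lambda = c / f = 3.0000e+08 / 2.6875e+10 = 0.01116279 m
G_linear = 0.55000 * (pi * 8.5800 / 0.01116279)^2 = 3.206945e+06
G_dBi = 10 * log10(3.206945e+06) = 65.06 dBi

65.06 dBi


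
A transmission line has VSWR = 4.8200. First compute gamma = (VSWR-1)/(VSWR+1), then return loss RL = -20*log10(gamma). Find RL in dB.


gamma = (4.8200 - 1) / (4.8200 + 1) = 0.6563574
RL = -20 * log10(0.6563574) = 3.657 dB

3.657 dB


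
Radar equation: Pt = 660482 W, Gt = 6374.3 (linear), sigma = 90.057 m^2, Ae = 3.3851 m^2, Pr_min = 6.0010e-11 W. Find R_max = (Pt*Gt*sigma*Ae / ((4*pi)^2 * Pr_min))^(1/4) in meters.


R^4 = 660482*6374.3*90.057*3.3851 / ((4*pi)^2 * 6.0010e-11) = 1.354376e+20
R_max = 1.354376e+20^0.25 = 107878 m

107878 m


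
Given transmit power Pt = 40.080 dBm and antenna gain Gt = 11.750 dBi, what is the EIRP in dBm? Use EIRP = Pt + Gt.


EIRP = Pt + Gt = 40.080 + 11.750 = 51.83 dBm

51.83 dBm


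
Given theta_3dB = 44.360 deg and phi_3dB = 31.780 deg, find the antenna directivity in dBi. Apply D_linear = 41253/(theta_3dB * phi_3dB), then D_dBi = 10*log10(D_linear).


D_linear = 41253 / (44.360 * 31.780) = 29.26241
D_dBi = 10 * log10(29.26241) = 14.66 dBi

14.66 dBi


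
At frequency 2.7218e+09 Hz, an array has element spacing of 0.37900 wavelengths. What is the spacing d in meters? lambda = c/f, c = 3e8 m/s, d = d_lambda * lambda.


lambda = c / f = 3.0000e+08 / 2.7218e+09 = 0.1102212 m
d = 0.37900 * 0.1102212 = 0.04177 m

0.04177 m


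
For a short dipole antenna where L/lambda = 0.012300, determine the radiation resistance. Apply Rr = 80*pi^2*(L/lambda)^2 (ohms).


Rr = 80 * pi^2 * (0.012300)^2 = 80 * 9.869604 * 1.512900e-04 = 0.1195 ohm

0.1195 ohm


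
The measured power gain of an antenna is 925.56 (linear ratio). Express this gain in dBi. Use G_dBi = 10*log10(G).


G_dBi = 10 * log10(925.56) = 29.66 dBi

29.66 dBi


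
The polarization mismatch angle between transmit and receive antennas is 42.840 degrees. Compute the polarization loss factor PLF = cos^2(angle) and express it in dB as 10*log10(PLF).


PLF_linear = cos^2(42.840 deg) = 0.5376634
PLF_dB = 10 * log10(0.5376634) = -2.695 dB

-2.695 dB


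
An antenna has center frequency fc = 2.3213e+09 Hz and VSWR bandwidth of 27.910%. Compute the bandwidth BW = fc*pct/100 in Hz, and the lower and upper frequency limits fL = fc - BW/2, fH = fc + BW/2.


BW = 2.3213e+09 * 27.910/100 = 6.478748e+08 Hz
fL = 2.3213e+09 - 6.478748e+08/2 = 1.997e+09 Hz
fH = 2.3213e+09 + 6.478748e+08/2 = 2.645e+09 Hz

BW=6.479e+08 Hz, fL=1.997e+09 Hz, fH=2.645e+09 Hz


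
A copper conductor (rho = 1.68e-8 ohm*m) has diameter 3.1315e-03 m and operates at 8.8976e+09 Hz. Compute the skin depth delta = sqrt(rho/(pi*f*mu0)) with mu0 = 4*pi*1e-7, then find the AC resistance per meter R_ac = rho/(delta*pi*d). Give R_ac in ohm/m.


delta = sqrt(1.68e-8 / (pi * 8.8976e+09 * 4*pi*1e-7)) = 6.915735e-07 m
R_ac = 1.68e-8 / (6.915735e-07 * pi * 3.1315e-03) = 2.469 ohm/m

2.469 ohm/m


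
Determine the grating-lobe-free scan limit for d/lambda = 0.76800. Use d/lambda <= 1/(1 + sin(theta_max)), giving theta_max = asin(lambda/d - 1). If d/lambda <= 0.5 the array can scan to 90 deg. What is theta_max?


lambda/d - 1 = 1/0.76800 - 1 = 0.3020833
theta_max = asin(0.3020833) = 17.58 deg

17.58 deg


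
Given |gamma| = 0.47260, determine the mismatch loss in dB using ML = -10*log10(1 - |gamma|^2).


ML = -10 * log10(1 - 0.47260^2) = -10 * log10(0.77664924) = 1.098 dB

1.098 dB


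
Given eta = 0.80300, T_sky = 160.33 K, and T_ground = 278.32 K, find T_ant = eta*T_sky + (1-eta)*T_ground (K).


T_ant = 0.80300 * 160.33 + (1 - 0.80300) * 278.32 = 183.6 K

183.6 K


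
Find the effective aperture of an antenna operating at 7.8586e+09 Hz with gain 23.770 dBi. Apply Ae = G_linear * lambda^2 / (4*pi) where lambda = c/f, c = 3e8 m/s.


lambda = c / f = 3.0000e+08 / 7.8586e+09 = 0.03817474 m
G_linear = 10^(23.770/10) = 238.2319
Ae = G_linear * lambda^2 / (4*pi) = 238.2319 * 0.03817474^2 / (4*pi) = 0.02763 m^2

0.02763 m^2


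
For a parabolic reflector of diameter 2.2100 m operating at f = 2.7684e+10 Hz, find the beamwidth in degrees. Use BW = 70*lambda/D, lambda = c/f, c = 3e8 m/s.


lambda = c / f = 3.0000e+08 / 2.7684e+10 = 0.01083658 m
BW = 70 * 0.01083658 / 2.2100 = 0.3432 deg

0.3432 deg


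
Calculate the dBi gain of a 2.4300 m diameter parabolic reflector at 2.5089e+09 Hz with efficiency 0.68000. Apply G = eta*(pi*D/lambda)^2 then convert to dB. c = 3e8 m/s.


lambda = c / f = 3.0000e+08 / 2.5089e+09 = 0.1195743 m
G_linear = 0.68000 * (pi * 2.4300 / 0.1195743)^2 = 2771.695
G_dBi = 10 * log10(2771.695) = 34.43 dBi

34.43 dBi


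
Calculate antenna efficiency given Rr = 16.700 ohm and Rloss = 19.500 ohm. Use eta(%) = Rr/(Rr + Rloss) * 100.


eta = 16.700 / (16.700 + 19.500) * 100 = 46.13%

46.13%


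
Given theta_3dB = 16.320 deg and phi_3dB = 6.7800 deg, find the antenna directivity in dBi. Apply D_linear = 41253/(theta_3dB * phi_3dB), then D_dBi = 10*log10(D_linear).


D_linear = 41253 / (16.320 * 6.7800) = 372.8256
D_dBi = 10 * log10(372.8256) = 25.72 dBi

25.72 dBi


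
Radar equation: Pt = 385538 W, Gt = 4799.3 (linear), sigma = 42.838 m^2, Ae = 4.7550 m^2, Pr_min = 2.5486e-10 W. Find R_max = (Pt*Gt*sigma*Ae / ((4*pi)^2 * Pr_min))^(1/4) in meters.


R^4 = 385538*4799.3*42.838*4.7550 / ((4*pi)^2 * 2.5486e-10) = 9.364905e+18
R_max = 9.364905e+18^0.25 = 55319 m

55319 m


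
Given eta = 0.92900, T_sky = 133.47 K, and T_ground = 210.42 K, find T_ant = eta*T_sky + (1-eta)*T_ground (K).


T_ant = 0.92900 * 133.47 + (1 - 0.92900) * 210.42 = 138.9 K

138.9 K


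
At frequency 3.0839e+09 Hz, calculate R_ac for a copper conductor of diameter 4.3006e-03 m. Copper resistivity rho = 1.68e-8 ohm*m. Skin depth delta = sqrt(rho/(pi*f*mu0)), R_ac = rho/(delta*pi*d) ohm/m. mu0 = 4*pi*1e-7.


delta = sqrt(1.68e-8 / (pi * 3.0839e+09 * 4*pi*1e-7)) = 1.174694e-06 m
R_ac = 1.68e-8 / (1.174694e-06 * pi * 4.3006e-03) = 1.059 ohm/m

1.059 ohm/m


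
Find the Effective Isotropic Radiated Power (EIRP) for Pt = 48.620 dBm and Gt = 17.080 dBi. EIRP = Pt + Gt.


EIRP = Pt + Gt = 48.620 + 17.080 = 65.70 dBm

65.70 dBm


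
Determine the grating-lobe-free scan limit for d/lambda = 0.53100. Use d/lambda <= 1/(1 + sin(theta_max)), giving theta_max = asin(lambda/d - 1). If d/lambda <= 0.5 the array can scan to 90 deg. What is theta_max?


lambda/d - 1 = 1/0.53100 - 1 = 0.8832392
theta_max = asin(0.8832392) = 62.04 deg

62.04 deg


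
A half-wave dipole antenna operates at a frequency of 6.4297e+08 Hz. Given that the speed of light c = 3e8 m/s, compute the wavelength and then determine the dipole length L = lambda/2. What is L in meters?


lambda = c / f = 3.0000e+08 / 6.4297e+08 = 0.4665848 m
L = lambda / 2 = 0.4665848 / 2 = 0.2333 m

0.2333 m


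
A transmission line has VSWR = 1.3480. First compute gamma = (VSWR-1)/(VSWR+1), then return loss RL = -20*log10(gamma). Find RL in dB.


gamma = (1.3480 - 1) / (1.3480 + 1) = 0.1482112
RL = -20 * log10(0.1482112) = 16.58 dB

16.58 dB


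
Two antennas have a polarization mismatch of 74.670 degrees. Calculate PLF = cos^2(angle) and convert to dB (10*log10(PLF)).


PLF_linear = cos^2(74.670 deg) = 0.06989576
PLF_dB = 10 * log10(0.06989576) = -11.56 dB

-11.56 dB


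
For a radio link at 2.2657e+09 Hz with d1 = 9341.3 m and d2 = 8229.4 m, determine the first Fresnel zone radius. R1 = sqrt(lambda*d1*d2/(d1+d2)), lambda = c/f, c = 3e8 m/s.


lambda = c / f = 3.0000e+08 / 2.2657e+09 = 0.1324094 m
R1 = sqrt(0.1324094 * 9341.3 * 8229.4 / (9341.3 + 8229.4)) = 24.07 m

24.07 m


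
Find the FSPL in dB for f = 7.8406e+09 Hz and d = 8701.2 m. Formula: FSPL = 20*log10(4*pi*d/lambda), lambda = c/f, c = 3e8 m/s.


lambda = c / f = 3.0000e+08 / 7.8406e+09 = 0.03826238 m
FSPL = 20 * log10(4*pi*8701.2/0.03826238) = 129.1 dB

129.1 dB


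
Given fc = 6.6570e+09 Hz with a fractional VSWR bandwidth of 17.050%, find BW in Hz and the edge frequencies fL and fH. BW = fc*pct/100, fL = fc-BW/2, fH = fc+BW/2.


BW = 6.6570e+09 * 17.050/100 = 1.135018e+09 Hz
fL = 6.6570e+09 - 1.135018e+09/2 = 6.089e+09 Hz
fH = 6.6570e+09 + 1.135018e+09/2 = 7.225e+09 Hz

BW=1.135e+09 Hz, fL=6.089e+09 Hz, fH=7.225e+09 Hz


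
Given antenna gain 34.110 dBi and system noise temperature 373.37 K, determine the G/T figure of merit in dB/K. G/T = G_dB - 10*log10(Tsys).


G/T = 34.110 - 10*log10(373.37) = 34.110 - 25.72139 = 8.389 dB/K

8.389 dB/K


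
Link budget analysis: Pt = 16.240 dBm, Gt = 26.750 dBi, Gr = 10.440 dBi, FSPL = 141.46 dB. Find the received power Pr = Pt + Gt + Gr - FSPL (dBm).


Pr = 16.240 + 26.750 + 10.440 - 141.46 = -88.03 dBm

-88.03 dBm


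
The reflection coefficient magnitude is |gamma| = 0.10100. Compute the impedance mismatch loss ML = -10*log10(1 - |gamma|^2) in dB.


ML = -10 * log10(1 - 0.10100^2) = -10 * log10(0.989799) = 0.04453 dB

0.04453 dB


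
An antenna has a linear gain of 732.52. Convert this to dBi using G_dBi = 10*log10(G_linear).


G_dBi = 10 * log10(732.52) = 28.65 dBi

28.65 dBi


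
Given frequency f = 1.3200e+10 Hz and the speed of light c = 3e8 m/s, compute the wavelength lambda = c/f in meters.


lambda = c / f = 3.0000e+08 / 1.3200e+10 = 0.02273 m

0.02273 m


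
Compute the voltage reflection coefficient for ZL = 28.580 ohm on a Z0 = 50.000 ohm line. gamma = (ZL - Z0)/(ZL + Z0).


gamma = (28.580 - 50.000) / (28.580 + 50.000) = -0.2726

-0.2726


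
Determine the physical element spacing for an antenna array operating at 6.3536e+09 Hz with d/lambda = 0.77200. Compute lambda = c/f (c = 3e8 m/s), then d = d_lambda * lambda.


lambda = c / f = 3.0000e+08 / 6.3536e+09 = 0.04721733 m
d = 0.77200 * 0.04721733 = 0.03645 m

0.03645 m


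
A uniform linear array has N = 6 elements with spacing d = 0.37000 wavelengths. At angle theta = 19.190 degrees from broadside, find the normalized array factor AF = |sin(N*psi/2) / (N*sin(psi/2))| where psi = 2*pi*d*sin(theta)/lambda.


psi = 2*pi*0.37000*sin(19.190 deg) = 0.7641589 rad
AF = |sin(6*0.7641589/2) / (6*sin(0.7641589/2))| = 0.3356

0.3356


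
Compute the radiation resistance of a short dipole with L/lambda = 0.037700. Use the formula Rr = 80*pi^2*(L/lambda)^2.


Rr = 80 * pi^2 * (0.037700)^2 = 80 * 9.869604 * 1.421290e-03 = 1.122 ohm

1.122 ohm


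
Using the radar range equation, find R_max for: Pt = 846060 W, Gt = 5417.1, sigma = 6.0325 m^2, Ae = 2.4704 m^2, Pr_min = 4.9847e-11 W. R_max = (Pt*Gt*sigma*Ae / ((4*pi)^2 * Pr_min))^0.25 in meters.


R^4 = 846060*5417.1*6.0325*2.4704 / ((4*pi)^2 * 4.9847e-11) = 8.677085e+18
R_max = 8.677085e+18^0.25 = 54274 m

54274 m


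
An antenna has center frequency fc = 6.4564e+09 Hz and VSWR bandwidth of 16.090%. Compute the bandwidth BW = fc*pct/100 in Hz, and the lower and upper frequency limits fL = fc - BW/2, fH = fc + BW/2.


BW = 6.4564e+09 * 16.090/100 = 1.038835e+09 Hz
fL = 6.4564e+09 - 1.038835e+09/2 = 5.937e+09 Hz
fH = 6.4564e+09 + 1.038835e+09/2 = 6.976e+09 Hz

BW=1.039e+09 Hz, fL=5.937e+09 Hz, fH=6.976e+09 Hz


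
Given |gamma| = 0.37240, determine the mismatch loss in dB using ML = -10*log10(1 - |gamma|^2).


ML = -10 * log10(1 - 0.37240^2) = -10 * log10(0.86131824) = 0.6484 dB

0.6484 dB


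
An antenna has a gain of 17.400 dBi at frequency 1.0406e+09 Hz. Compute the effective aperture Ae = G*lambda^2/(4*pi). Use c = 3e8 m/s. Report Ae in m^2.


lambda = c / f = 3.0000e+08 / 1.0406e+09 = 0.2882952 m
G_linear = 10^(17.400/10) = 54.95409
Ae = G_linear * lambda^2 / (4*pi) = 54.95409 * 0.2882952^2 / (4*pi) = 0.3635 m^2

0.3635 m^2


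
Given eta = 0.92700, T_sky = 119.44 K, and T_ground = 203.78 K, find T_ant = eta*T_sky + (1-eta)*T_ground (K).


T_ant = 0.92700 * 119.44 + (1 - 0.92700) * 203.78 = 125.6 K

125.6 K


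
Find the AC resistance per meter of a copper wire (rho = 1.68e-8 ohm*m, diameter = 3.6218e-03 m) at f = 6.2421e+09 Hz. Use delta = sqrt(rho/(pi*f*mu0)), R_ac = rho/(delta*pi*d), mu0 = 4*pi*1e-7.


delta = sqrt(1.68e-8 / (pi * 6.2421e+09 * 4*pi*1e-7)) = 8.256755e-07 m
R_ac = 1.68e-8 / (8.256755e-07 * pi * 3.6218e-03) = 1.788 ohm/m

1.788 ohm/m


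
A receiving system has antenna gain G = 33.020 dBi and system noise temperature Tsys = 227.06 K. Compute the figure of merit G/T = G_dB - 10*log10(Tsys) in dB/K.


G/T = 33.020 - 10*log10(227.06) = 33.020 - 23.56141 = 9.459 dB/K

9.459 dB/K


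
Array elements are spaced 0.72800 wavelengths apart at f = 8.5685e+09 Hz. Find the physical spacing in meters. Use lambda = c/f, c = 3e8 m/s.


lambda = c / f = 3.0000e+08 / 8.5685e+09 = 0.03501196 m
d = 0.72800 * 0.03501196 = 0.02549 m

0.02549 m


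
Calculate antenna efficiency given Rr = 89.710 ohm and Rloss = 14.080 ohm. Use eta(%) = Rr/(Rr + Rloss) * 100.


eta = 89.710 / (89.710 + 14.080) * 100 = 86.43%

86.43%


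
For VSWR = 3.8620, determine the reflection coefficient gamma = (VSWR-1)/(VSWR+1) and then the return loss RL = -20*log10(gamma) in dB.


gamma = (3.8620 - 1) / (3.8620 + 1) = 0.5886466
RL = -20 * log10(0.5886466) = 4.603 dB

4.603 dB


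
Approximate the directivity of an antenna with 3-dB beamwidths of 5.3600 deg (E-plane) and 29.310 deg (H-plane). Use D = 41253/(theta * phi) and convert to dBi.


D_linear = 41253 / (5.3600 * 29.310) = 262.5880
D_dBi = 10 * log10(262.5880) = 24.19 dBi

24.19 dBi


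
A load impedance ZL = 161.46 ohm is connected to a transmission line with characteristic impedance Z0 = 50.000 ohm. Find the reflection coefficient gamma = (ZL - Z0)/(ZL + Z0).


gamma = (161.46 - 50.000) / (161.46 + 50.000) = 0.5271

0.5271


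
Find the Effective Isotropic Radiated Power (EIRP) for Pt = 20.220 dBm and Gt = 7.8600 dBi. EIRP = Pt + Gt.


EIRP = Pt + Gt = 20.220 + 7.8600 = 28.08 dBm

28.08 dBm


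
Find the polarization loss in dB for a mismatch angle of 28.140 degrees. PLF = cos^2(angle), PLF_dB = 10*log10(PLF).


PLF_linear = cos^2(28.140 deg) = 0.7775674
PLF_dB = 10 * log10(0.7775674) = -1.093 dB

-1.093 dB


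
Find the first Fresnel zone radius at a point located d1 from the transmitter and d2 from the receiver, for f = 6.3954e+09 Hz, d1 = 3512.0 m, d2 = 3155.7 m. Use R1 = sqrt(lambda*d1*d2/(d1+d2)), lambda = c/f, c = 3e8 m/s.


lambda = c / f = 3.0000e+08 / 6.3954e+09 = 0.04690872 m
R1 = sqrt(0.04690872 * 3512.0 * 3155.7 / (3512.0 + 3155.7)) = 8.830 m

8.830 m


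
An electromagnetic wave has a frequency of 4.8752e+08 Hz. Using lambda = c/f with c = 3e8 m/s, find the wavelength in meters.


lambda = c / f = 3.0000e+08 / 4.8752e+08 = 0.6154 m

0.6154 m


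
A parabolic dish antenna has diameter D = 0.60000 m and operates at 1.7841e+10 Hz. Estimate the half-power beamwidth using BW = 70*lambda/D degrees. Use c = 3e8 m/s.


lambda = c / f = 3.0000e+08 / 1.7841e+10 = 0.01681520 m
BW = 70 * 0.01681520 / 0.60000 = 1.962 deg

1.962 deg


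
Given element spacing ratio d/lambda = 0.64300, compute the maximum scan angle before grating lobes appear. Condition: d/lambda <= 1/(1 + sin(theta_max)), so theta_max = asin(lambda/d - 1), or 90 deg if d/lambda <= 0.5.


lambda/d - 1 = 1/0.64300 - 1 = 0.5552100
theta_max = asin(0.5552100) = 33.73 deg

33.73 deg


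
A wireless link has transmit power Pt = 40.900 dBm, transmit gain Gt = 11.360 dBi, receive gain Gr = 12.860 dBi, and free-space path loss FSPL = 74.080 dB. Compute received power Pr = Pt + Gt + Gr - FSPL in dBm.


Pr = 40.900 + 11.360 + 12.860 - 74.080 = -8.96 dBm

-8.96 dBm


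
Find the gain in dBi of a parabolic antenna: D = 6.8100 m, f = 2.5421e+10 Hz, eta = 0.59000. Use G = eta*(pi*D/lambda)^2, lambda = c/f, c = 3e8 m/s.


lambda = c / f = 3.0000e+08 / 2.5421e+10 = 0.01180127 m
G_linear = 0.59000 * (pi * 6.8100 / 0.01180127)^2 = 1.939048e+06
G_dBi = 10 * log10(1.939048e+06) = 62.88 dBi

62.88 dBi


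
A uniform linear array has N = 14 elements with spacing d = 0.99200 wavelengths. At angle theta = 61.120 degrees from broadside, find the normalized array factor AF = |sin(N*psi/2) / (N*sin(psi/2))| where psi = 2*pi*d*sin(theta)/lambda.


psi = 2*pi*0.99200*sin(61.120 deg) = 5.457751 rad
AF = |sin(14*5.457751/2) / (14*sin(5.457751/2))| = 0.08618

0.08618


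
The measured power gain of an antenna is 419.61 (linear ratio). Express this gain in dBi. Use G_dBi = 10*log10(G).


G_dBi = 10 * log10(419.61) = 26.23 dBi

26.23 dBi


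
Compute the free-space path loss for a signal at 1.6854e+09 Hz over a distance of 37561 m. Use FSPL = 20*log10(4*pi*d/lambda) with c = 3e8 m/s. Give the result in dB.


lambda = c / f = 3.0000e+08 / 1.6854e+09 = 0.1779993 m
FSPL = 20 * log10(4*pi*37561/0.1779993) = 128.5 dB

128.5 dB


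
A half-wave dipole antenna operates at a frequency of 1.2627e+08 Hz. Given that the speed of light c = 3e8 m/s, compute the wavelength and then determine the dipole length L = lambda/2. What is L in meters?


lambda = c / f = 3.0000e+08 / 1.2627e+08 = 2.375861 m
L = lambda / 2 = 2.375861 / 2 = 1.188 m

1.188 m


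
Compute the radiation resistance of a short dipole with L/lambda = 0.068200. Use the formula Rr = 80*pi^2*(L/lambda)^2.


Rr = 80 * pi^2 * (0.068200)^2 = 80 * 9.869604 * 4.651240e-03 = 3.672 ohm

3.672 ohm


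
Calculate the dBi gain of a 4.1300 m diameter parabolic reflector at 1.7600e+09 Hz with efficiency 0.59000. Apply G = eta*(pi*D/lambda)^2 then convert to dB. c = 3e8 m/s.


lambda = c / f = 3.0000e+08 / 1.7600e+09 = 0.1704545 m
G_linear = 0.59000 * (pi * 4.1300 / 0.1704545)^2 = 3418.495
G_dBi = 10 * log10(3418.495) = 35.34 dBi

35.34 dBi


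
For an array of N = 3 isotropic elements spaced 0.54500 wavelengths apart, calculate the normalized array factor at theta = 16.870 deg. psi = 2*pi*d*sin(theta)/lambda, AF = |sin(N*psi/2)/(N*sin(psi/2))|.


psi = 2*pi*0.54500*sin(16.870 deg) = 0.9937463 rad
AF = |sin(3*0.9937463/2) / (3*sin(0.9937463/2))| = 0.6970

0.6970


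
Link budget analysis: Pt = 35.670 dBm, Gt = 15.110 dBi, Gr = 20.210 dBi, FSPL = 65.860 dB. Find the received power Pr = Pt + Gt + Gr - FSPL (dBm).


Pr = 35.670 + 15.110 + 20.210 - 65.860 = 5.13 dBm

5.13 dBm


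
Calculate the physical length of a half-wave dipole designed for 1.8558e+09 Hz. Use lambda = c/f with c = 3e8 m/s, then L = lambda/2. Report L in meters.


lambda = c / f = 3.0000e+08 / 1.8558e+09 = 0.1616554 m
L = lambda / 2 = 0.1616554 / 2 = 0.08083 m

0.08083 m


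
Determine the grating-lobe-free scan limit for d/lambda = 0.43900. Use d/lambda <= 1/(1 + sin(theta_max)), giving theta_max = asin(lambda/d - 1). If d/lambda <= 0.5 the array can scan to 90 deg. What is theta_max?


lambda/d - 1 = 1/0.43900 - 1 = 1.277904 >= 1
d/lambda <= 0.5, so the array can scan to endfire without grating lobes: theta_max = 90 deg

90 deg


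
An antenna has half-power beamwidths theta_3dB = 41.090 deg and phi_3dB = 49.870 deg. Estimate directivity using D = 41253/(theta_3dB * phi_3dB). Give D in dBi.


D_linear = 41253 / (41.090 * 49.870) = 20.13168
D_dBi = 10 * log10(20.13168) = 13.04 dBi

13.04 dBi


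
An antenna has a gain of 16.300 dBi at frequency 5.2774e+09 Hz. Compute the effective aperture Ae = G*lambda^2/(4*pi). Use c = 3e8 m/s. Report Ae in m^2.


lambda = c / f = 3.0000e+08 / 5.2774e+09 = 0.05684617 m
G_linear = 10^(16.300/10) = 42.65795
Ae = G_linear * lambda^2 / (4*pi) = 42.65795 * 0.05684617^2 / (4*pi) = 0.01097 m^2

0.01097 m^2


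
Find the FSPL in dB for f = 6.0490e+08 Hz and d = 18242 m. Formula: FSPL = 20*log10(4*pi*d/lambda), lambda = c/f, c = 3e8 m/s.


lambda = c / f = 3.0000e+08 / 6.0490e+08 = 0.4959497 m
FSPL = 20 * log10(4*pi*18242/0.4959497) = 113.3 dB

113.3 dB


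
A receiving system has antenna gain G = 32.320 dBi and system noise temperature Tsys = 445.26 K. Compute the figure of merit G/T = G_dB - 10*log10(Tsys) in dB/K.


G/T = 32.320 - 10*log10(445.26) = 32.320 - 26.48614 = 5.834 dB/K

5.834 dB/K


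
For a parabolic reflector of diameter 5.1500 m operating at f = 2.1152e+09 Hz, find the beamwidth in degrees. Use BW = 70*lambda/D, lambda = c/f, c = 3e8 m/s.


lambda = c / f = 3.0000e+08 / 2.1152e+09 = 0.1418306 m
BW = 70 * 0.1418306 / 5.1500 = 1.928 deg

1.928 deg


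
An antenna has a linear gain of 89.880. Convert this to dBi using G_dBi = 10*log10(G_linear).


G_dBi = 10 * log10(89.880) = 19.54 dBi

19.54 dBi


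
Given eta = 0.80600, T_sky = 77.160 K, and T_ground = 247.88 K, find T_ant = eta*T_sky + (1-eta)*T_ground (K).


T_ant = 0.80600 * 77.160 + (1 - 0.80600) * 247.88 = 110.3 K

110.3 K


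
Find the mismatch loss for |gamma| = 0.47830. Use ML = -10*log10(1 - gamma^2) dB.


ML = -10 * log10(1 - 0.47830^2) = -10 * log10(0.77122911) = 1.128 dB

1.128 dB


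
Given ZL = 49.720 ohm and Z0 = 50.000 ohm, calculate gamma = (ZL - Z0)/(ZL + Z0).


gamma = (49.720 - 50.000) / (49.720 + 50.000) = -2.808e-03

-2.808e-03


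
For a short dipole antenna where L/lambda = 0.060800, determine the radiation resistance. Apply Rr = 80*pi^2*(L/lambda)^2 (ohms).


Rr = 80 * pi^2 * (0.060800)^2 = 80 * 9.869604 * 3.696640e-03 = 2.919 ohm

2.919 ohm


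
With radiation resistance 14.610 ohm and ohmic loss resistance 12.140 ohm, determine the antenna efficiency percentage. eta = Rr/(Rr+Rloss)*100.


eta = 14.610 / (14.610 + 12.140) * 100 = 54.62%

54.62%


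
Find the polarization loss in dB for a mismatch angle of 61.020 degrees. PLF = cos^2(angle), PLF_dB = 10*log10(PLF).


PLF_linear = cos^2(61.020 deg) = 0.2347444
PLF_dB = 10 * log10(0.2347444) = -6.294 dB

-6.294 dB


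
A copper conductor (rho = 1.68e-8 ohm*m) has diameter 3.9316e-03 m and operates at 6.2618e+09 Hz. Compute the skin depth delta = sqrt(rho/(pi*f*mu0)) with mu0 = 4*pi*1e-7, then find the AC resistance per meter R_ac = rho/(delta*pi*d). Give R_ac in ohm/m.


delta = sqrt(1.68e-8 / (pi * 6.2618e+09 * 4*pi*1e-7)) = 8.243757e-07 m
R_ac = 1.68e-8 / (8.243757e-07 * pi * 3.9316e-03) = 1.650 ohm/m

1.650 ohm/m


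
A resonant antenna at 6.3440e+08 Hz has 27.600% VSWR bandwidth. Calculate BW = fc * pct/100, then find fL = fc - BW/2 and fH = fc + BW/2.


BW = 6.3440e+08 * 27.600/100 = 1.750944e+08 Hz
fL = 6.3440e+08 - 1.750944e+08/2 = 5.469e+08 Hz
fH = 6.3440e+08 + 1.750944e+08/2 = 7.219e+08 Hz

BW=1.751e+08 Hz, fL=5.469e+08 Hz, fH=7.219e+08 Hz


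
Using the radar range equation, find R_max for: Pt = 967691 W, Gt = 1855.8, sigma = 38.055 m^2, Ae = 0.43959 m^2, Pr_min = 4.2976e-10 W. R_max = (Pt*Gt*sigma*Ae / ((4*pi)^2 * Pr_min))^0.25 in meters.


R^4 = 967691*1855.8*38.055*0.43959 / ((4*pi)^2 * 4.2976e-10) = 4.426716e+17
R_max = 4.426716e+17^0.25 = 25794 m

25794 m


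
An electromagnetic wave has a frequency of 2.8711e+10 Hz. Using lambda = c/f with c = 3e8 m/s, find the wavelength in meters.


lambda = c / f = 3.0000e+08 / 2.8711e+10 = 0.01045 m

0.01045 m


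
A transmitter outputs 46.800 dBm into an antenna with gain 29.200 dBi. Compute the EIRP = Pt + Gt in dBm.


EIRP = Pt + Gt = 46.800 + 29.200 = 76.00 dBm

76.00 dBm


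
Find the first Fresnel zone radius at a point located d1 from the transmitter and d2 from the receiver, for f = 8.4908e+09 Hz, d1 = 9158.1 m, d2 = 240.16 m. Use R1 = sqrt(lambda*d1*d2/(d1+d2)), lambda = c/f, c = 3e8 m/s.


lambda = c / f = 3.0000e+08 / 8.4908e+09 = 0.03533236 m
R1 = sqrt(0.03533236 * 9158.1 * 240.16 / (9158.1 + 240.16)) = 2.876 m

2.876 m


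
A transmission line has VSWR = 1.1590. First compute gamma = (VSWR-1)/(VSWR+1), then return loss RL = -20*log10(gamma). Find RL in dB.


gamma = (1.1590 - 1) / (1.1590 + 1) = 0.07364521
RL = -20 * log10(0.07364521) = 22.66 dB

22.66 dB


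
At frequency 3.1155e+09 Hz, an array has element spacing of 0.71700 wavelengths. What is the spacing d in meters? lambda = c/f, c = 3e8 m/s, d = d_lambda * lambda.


lambda = c / f = 3.0000e+08 / 3.1155e+09 = 0.09629273 m
d = 0.71700 * 0.09629273 = 0.06904 m

0.06904 m


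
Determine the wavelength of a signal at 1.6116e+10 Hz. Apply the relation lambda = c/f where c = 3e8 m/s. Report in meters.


lambda = c / f = 3.0000e+08 / 1.6116e+10 = 0.01862 m

0.01862 m


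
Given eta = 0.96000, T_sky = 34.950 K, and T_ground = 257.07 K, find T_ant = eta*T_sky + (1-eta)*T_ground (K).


T_ant = 0.96000 * 34.950 + (1 - 0.96000) * 257.07 = 43.83 K

43.83 K


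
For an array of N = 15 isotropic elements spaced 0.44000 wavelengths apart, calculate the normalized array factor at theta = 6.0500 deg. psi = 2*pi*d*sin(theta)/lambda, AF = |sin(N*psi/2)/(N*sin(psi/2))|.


psi = 2*pi*0.44000*sin(6.0500 deg) = 0.2913788 rad
AF = |sin(15*0.2913788/2) / (15*sin(0.2913788/2))| = 0.3752

0.3752


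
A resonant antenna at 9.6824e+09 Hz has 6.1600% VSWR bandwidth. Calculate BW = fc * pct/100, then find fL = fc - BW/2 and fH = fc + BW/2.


BW = 9.6824e+09 * 6.1600/100 = 5.964358e+08 Hz
fL = 9.6824e+09 - 5.964358e+08/2 = 9.384e+09 Hz
fH = 9.6824e+09 + 5.964358e+08/2 = 9.981e+09 Hz

BW=5.964e+08 Hz, fL=9.384e+09 Hz, fH=9.981e+09 Hz


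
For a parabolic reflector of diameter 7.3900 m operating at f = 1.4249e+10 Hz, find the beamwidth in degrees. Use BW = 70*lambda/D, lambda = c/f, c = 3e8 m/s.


lambda = c / f = 3.0000e+08 / 1.4249e+10 = 0.02105411 m
BW = 70 * 0.02105411 / 7.3900 = 0.1994 deg

0.1994 deg


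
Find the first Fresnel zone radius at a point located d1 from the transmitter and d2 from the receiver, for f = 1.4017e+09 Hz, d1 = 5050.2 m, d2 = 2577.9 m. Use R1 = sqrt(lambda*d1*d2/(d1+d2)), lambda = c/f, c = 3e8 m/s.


lambda = c / f = 3.0000e+08 / 1.4017e+09 = 0.2140258 m
R1 = sqrt(0.2140258 * 5050.2 * 2577.9 / (5050.2 + 2577.9)) = 19.11 m

19.11 m


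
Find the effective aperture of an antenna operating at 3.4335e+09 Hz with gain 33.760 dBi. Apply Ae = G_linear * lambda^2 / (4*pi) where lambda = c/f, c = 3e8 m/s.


lambda = c / f = 3.0000e+08 / 3.4335e+09 = 0.08737440 m
G_linear = 10^(33.760/10) = 2376.840
Ae = G_linear * lambda^2 / (4*pi) = 2376.840 * 0.08737440^2 / (4*pi) = 1.444 m^2

1.444 m^2


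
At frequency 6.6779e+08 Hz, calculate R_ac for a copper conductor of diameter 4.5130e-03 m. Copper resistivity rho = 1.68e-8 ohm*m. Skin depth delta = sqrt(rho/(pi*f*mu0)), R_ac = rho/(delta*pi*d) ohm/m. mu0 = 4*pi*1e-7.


delta = sqrt(1.68e-8 / (pi * 6.6779e+08 * 4*pi*1e-7)) = 2.524381e-06 m
R_ac = 1.68e-8 / (2.524381e-06 * pi * 4.5130e-03) = 0.4694 ohm/m

0.4694 ohm/m


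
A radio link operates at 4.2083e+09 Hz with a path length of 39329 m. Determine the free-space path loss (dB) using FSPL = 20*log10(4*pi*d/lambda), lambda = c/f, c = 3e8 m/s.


lambda = c / f = 3.0000e+08 / 4.2083e+09 = 0.07128769 m
FSPL = 20 * log10(4*pi*39329/0.07128769) = 136.8 dB

136.8 dB


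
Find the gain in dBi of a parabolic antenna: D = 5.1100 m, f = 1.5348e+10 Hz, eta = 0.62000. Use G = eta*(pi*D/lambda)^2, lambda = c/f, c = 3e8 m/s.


lambda = c / f = 3.0000e+08 / 1.5348e+10 = 0.01954652 m
G_linear = 0.62000 * (pi * 5.1100 / 0.01954652)^2 = 418209.9
G_dBi = 10 * log10(418209.9) = 56.21 dBi

56.21 dBi


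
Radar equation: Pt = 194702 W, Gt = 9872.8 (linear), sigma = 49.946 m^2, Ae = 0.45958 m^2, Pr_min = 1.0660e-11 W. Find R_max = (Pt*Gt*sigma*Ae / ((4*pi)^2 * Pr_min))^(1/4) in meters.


R^4 = 194702*9872.8*49.946*0.45958 / ((4*pi)^2 * 1.0660e-11) = 2.621173e+19
R_max = 2.621173e+19^0.25 = 71552 m

71552 m


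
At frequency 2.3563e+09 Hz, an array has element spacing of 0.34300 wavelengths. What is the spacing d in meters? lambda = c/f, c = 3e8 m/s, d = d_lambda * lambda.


lambda = c / f = 3.0000e+08 / 2.3563e+09 = 0.1273183 m
d = 0.34300 * 0.1273183 = 0.04367 m

0.04367 m


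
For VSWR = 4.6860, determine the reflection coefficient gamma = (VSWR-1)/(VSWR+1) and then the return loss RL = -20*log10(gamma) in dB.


gamma = (4.6860 - 1) / (4.6860 + 1) = 0.6482589
RL = -20 * log10(0.6482589) = 3.765 dB

3.765 dB


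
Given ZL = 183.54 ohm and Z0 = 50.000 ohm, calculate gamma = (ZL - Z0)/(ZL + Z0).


gamma = (183.54 - 50.000) / (183.54 + 50.000) = 0.5718

0.5718


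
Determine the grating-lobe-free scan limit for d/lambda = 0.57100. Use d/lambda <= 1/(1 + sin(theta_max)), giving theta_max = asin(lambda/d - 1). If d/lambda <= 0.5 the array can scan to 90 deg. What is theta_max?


lambda/d - 1 = 1/0.57100 - 1 = 0.7513135
theta_max = asin(0.7513135) = 48.70 deg

48.70 deg


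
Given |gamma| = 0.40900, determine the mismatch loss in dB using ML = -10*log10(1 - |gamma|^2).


ML = -10 * log10(1 - 0.40900^2) = -10 * log10(0.832719) = 0.7950 dB

0.7950 dB


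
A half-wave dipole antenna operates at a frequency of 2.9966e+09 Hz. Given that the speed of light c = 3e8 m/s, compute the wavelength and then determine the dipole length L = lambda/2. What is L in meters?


lambda = c / f = 3.0000e+08 / 2.9966e+09 = 0.1001135 m
L = lambda / 2 = 0.1001135 / 2 = 0.05006 m

0.05006 m


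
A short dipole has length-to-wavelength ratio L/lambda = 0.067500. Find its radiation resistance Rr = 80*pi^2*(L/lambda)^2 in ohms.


Rr = 80 * pi^2 * (0.067500)^2 = 80 * 9.869604 * 4.556250e-03 = 3.597 ohm

3.597 ohm


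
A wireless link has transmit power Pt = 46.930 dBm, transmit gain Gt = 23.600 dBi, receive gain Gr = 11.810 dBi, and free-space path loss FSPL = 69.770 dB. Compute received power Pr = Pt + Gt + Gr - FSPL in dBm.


Pr = 46.930 + 23.600 + 11.810 - 69.770 = 12.57 dBm

12.57 dBm


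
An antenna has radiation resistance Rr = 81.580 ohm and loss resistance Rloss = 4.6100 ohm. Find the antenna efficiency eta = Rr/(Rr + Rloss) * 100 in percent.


eta = 81.580 / (81.580 + 4.6100) * 100 = 94.65%

94.65%


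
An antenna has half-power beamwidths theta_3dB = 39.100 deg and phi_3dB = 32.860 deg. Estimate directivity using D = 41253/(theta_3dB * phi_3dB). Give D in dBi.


D_linear = 41253 / (39.100 * 32.860) = 32.10785
D_dBi = 10 * log10(32.10785) = 15.07 dBi

15.07 dBi


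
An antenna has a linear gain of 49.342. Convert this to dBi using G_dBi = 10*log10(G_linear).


G_dBi = 10 * log10(49.342) = 16.93 dBi

16.93 dBi


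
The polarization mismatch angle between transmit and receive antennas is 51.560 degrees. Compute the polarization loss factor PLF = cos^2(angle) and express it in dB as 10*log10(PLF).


PLF_linear = cos^2(51.560 deg) = 0.3865044
PLF_dB = 10 * log10(0.3865044) = -4.128 dB

-4.128 dB
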